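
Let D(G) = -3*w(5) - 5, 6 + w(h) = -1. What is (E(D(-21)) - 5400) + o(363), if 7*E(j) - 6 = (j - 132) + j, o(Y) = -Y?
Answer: -40435/7 ≈ -5776.4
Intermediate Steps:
w(h) = -7 (w(h) = -6 - 1 = -7)
D(G) = 16 (D(G) = -3*(-7) - 5 = 21 - 5 = 16)
E(j) = -18 + 2*j/7 (E(j) = 6/7 + ((j - 132) + j)/7 = 6/7 + ((-132 + j) + j)/7 = 6/7 + (-132 + 2*j)/7 = 6/7 + (-132/7 + 2*j/7) = -18 + 2*j/7)
(E(D(-21)) - 5400) + o(363) = ((-18 + (2/7)*16) - 5400) - 1*363 = ((-18 + 32/7) - 5400) - 363 = (-94/7 - 5400) - 363 = -37894/7 - 363 = -40435/7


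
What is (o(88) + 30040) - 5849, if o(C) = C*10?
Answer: 25071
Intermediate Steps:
o(C) = 10*C
(o(88) + 30040) - 5849 = (10*88 + 30040) - 5849 = (880 + 30040) - 5849 = 30920 - 5849 = 25071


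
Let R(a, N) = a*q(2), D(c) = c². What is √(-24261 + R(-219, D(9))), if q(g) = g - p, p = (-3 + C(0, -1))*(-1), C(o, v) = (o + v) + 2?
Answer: I*√24261 ≈ 155.76*I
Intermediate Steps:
C(o, v) = 2 + o + v
p = 2 (p = (-3 + (2 + 0 - 1))*(-1) = (-3 + 1)*(-1) = -2*(-1) = 2)
q(g) = -2 + g (q(g) = g - 1*2 = g - 2 = -2 + g)
R(a, N) = 0 (R(a, N) = a*(-2 + 2) = a*0 = 0)
√(-24261 + R(-219, D(9))) = √(-24261 + 0) = √(-24261) = I*√24261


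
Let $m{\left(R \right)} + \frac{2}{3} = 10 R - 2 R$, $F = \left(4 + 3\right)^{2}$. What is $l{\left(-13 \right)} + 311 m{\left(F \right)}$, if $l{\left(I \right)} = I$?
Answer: $\frac{365075}{3} \approx 1.2169 \cdot 10^{5}$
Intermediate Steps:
$F = 49$ ($F = 7^{2} = 49$)
$m{\left(R \right)} = - \frac{2}{3} + 8 R$ ($m{\left(R \right)} = - \frac{2}{3} + \left(10 R - 2 R\right) = - \frac{2}{3} + 8 R$)
$l{\left(-13 \right)} + 311 m{\left(F \right)} = -13 + 311 \left(- \frac{2}{3} + 8 \cdot 49\right) = -13 + 311 \left(- \frac{2}{3} + 392\right) = -13 + 311 \cdot \frac{1174}{3} = -13 + \frac{365114}{3} = \frac{365075}{3}$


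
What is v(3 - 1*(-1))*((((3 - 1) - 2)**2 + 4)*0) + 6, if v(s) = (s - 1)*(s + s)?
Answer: 6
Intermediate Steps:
v(s) = 2*s*(-1 + s) (v(s) = (-1 + s)*(2*s) = 2*s*(-1 + s))
v(3 - 1*(-1))*((((3 - 1) - 2)**2 + 4)*0) + 6 = (2*(3 - 1*(-1))*(-1 + (3 - 1*(-1))))*((((3 - 1) - 2)**2 + 4)*0) + 6 = (2*(3 + 1)*(-1 + (3 + 1)))*(((2 - 2)**2 + 4)*0) + 6 = (2*4*(-1 + 4))*((0**2 + 4)*0) + 6 = (2*4*3)*((0 + 4)*0) + 6 = 24*(4*0) + 6 = 24*0 + 6 = 0 + 6 = 6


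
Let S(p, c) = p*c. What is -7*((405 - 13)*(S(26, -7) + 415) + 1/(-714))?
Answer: -65213903/102 ≈ -6.3935e+5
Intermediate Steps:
S(p, c) = c*p
-7*((405 - 13)*(S(26, -7) + 415) + 1/(-714)) = -7*((405 - 13)*(-7*26 + 415) + 1/(-714)) = -7*(392*(-182 + 415) - 1/714) = -7*(392*233 - 1/714) = -7*(91336 - 1/714) = -7*65213903/714 = -65213903/102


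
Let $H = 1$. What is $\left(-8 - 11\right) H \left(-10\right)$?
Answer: $190$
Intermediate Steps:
$\left(-8 - 11\right) H \left(-10\right) = \left(-8 - 11\right) 1 \left(-10\right) = \left(-19\right) 1 \left(-10\right) = \left(-19\right) \left(-10\right) = 190$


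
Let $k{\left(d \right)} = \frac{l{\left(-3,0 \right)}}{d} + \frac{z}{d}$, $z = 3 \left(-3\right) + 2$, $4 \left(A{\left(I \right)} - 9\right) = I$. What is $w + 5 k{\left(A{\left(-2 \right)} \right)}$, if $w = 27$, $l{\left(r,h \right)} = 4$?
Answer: $\frac{429}{17} \approx 25.235$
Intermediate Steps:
$A{\left(I \right)} = 9 + \frac{I}{4}$
$z = -7$ ($z = -9 + 2 = -7$)
$k{\left(d \right)} = - \frac{3}{d}$ ($k{\left(d \right)} = \frac{4}{d} - \frac{7}{d} = - \frac{3}{d}$)
$w + 5 k{\left(A{\left(-2 \right)} \right)} = 27 + 5 \left(- \frac{3}{9 + \frac{1}{4} \left(-2\right)}\right) = 27 + 5 \left(- \frac{3}{9 - \frac{1}{2}}\right) = 27 + 5 \left(- \frac{3}{\frac{17}{2}}\right) = 27 + 5 \left(\left(-3\right) \frac{2}{17}\right) = 27 + 5 \left(- \frac{6}{17}\right) = 27 - \frac{30}{17} = \frac{429}{17}$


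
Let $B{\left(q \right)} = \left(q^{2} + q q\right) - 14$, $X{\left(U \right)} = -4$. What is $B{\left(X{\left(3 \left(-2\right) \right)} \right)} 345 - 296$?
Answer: $5914$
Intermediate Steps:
$B{\left(q \right)} = -14 + 2 q^{2}$ ($B{\left(q \right)} = \left(q^{2} + q^{2}\right) - 14 = 2 q^{2} - 14 = -14 + 2 q^{2}$)
$B{\left(X{\left(3 \left(-2\right) \right)} \right)} 345 - 296 = \left(-14 + 2 \left(-4\right)^{2}\right) 345 - 296 = \left(-14 + 2 \cdot 16\right) 345 - 296 = \left(-14 + 32\right) 345 - 296 = 18 \cdot 345 - 296 = 6210 - 296 = 5914$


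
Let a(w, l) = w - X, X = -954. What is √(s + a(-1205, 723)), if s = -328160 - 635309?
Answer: 6*I*√26770 ≈ 981.69*I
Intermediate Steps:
a(w, l) = 954 + w (a(w, l) = w - 1*(-954) = w + 954 = 954 + w)
s = -963469
√(s + a(-1205, 723)) = √(-963469 + (954 - 1205)) = √(-963469 - 251) = √(-963720) = 6*I*√26770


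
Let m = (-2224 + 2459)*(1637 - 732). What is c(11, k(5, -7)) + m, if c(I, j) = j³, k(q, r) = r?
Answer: 212332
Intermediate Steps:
m = 212675 (m = 235*905 = 212675)
c(11, k(5, -7)) + m = (-7)³ + 212675 = -343 + 212675 = 212332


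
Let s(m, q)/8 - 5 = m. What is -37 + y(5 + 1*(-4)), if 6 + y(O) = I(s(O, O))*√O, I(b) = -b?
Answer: -91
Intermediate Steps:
s(m, q) = 40 + 8*m
y(O) = -6 + √O*(-40 - 8*O) (y(O) = -6 + (-(40 + 8*O))*√O = -6 + (-40 - 8*O)*√O = -6 + √O*(-40 - 8*O))
-37 + y(5 + 1*(-4)) = -37 + (-6 + 8*√(5 + 1*(-4))*(-5 - (5 + 1*(-4)))) = -37 + (-6 + 8*√(5 - 4)*(-5 - (5 - 4))) = -37 + (-6 + 8*√1*(-5 - 1*1)) = -37 + (-6 + 8*1*(-5 - 1)) = -37 + (-6 + 8*1*(-6)) = -37 + (-6 - 48) = -37 - 54 = -91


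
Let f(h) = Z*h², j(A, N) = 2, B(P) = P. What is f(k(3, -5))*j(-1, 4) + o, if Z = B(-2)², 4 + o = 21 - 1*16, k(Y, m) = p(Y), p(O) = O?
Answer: 73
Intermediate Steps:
k(Y, m) = Y
o = 1 (o = -4 + (21 - 1*16) = -4 + (21 - 16) = -4 + 5 = 1)
Z = 4 (Z = (-2)² = 4)
f(h) = 4*h²
f(k(3, -5))*j(-1, 4) + o = (4*3²)*2 + 1 = (4*9)*2 + 1 = 36*2 + 1 = 72 + 1 = 73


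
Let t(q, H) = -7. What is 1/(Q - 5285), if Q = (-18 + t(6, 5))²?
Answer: -1/4660 ≈ -0.00021459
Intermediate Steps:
Q = 625 (Q = (-18 - 7)² = (-25)² = 625)
1/(Q - 5285) = 1/(625 - 5285) = 1/(-4660) = -1/4660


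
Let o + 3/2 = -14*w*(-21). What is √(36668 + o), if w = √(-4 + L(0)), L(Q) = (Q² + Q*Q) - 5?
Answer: √(146666 + 3528*I)/2 ≈ 191.5 + 2.3029*I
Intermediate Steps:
L(Q) = -5 + 2*Q² (L(Q) = (Q² + Q²) - 5 = 2*Q² - 5 = -5 + 2*Q²)
w = 3*I (w = √(-4 + (-5 + 2*0²)) = √(-4 + (-5 + 2*0)) = √(-4 + (-5 + 0)) = √(-4 - 5) = √(-9) = 3*I ≈ 3.0*I)
o = -3/2 + 882*I (o = -3/2 - 42*I*(-21) = -3/2 + 882*I ≈ -1.5 + 882.0*I)
√(36668 + o) = √(36668 + (-3/2 + 882*I)) = √(73333/2 + 882*I)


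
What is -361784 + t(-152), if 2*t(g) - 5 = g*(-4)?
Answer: -722955/2 ≈ -3.6148e+5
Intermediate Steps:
t(g) = 5/2 - 2*g (t(g) = 5/2 + (g*(-4))/2 = 5/2 + (-4*g)/2 = 5/2 - 2*g)
-361784 + t(-152) = -361784 + (5/2 - 2*(-152)) = -361784 + (5/2 + 304) = -361784 + 613/2 = -722955/2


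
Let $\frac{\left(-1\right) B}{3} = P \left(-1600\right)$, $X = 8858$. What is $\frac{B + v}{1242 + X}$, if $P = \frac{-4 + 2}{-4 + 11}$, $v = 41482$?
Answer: $\frac{140387}{35350} \approx 3.9713$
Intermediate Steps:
$P = - \frac{2}{7} \approx -0.28571$
$B = - \frac{9600}{7}$ ($B = - 3 \left(\left(- \frac{2}{7}\right) \left(-1600\right)\right) = \left(-3\right) \frac{3200}{7} = - \frac{9600}{7} \approx -1371.4$)
$\frac{B + v}{1242 + X} = \frac{- \frac{9600}{7} + 41482}{1242 + 8858} = \frac{280774}{7 \cdot 10100} = \frac{280774}{7} \cdot \frac{1}{10100} = \frac{140387}{35350}$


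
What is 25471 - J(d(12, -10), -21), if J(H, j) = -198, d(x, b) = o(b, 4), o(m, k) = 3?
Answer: 25669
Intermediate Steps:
d(x, b) = 3
25471 - J(d(12, -10), -21) = 25471 - 1*(-198) = 25471 + 198 = 25669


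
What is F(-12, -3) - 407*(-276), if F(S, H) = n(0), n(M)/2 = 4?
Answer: 112340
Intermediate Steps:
n(M) = 8 (n(M) = 2*4 = 8)
F(S, H) = 8
F(-12, -3) - 407*(-276) = 8 - 407*(-276) = 8 + 112332 = 112340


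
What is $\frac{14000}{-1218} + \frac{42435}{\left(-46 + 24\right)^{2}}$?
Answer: $\frac{3207845}{42108} \approx 76.181$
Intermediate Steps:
$\frac{14000}{-1218} + \frac{42435}{\left(-46 + 24\right)^{2}} = 14000 \left(- \frac{1}{1218}\right) + \frac{42435}{\left(-22\right)^{2}} = - \frac{1000}{87} + \frac{42435}{484} = \frac{3207845}{42108}$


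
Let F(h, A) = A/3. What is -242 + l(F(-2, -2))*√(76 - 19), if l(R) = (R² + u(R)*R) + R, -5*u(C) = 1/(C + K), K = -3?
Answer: -242 - 128*√57/495 ≈ -243.95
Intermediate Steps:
F(h, A) = A/3 (F(h, A) = A*(⅓) = A/3)
u(C) = -1/(5*(-3 + C)) (u(C) = -1/(5*(C - 3)) = -1/(5*(-3 + C)))
l(R) = R + R² - R/(-15 + 5*R) (l(R) = (R² + (-1/(-15 + 5*R))*R) + R = (R² - R/(-15 + 5*R)) + R = R + R² - R/(-15 + 5*R))
-242 + l(F(-2, -2))*√(76 - 19) = -242 + (((⅓)*(-2))*(-1 + 5*(1 + (⅓)*(-2))*(-3 + (⅓)*(-2)))/(5*(-3 + (⅓)*(-2))))*√(76 - 19) = -242 + ((⅕)*(-⅔)*(-1 + 5*(1 - ⅔)*(-3 - ⅔))/(-3 - ⅔))*√57 = -242 + ((⅕)*(-⅔)*(-1 + 5*(⅓)*(-11/3))/(-11/3))*√57 = -242 + ((⅕)*(-⅔)*(-3/11)*(-1 - 55/9))*√57 = -242 + ((⅕)*(-⅔)*(-3/11)*(-64/9))*√57 = -242 - 128*√57/495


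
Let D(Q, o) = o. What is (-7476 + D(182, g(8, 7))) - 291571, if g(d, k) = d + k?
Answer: -299032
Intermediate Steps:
(-7476 + D(182, g(8, 7))) - 291571 = (-7476 + (8 + 7)) - 291571 = (-7476 + 15) - 291571 = -7461 - 291571 = -299032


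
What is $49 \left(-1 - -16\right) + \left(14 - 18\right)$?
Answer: $731$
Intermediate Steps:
$49 \left(-1 - -16\right) + \left(14 - 18\right) = 49 \left(-1 + 16\right) + \left(14 - 18\right) = 49 \cdot 15 - 4 = 735 - 4 = 731$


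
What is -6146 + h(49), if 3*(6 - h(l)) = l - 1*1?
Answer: -6156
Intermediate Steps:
h(l) = 19/3 - l/3 (h(l) = 6 - (l - 1*1)/3 = 6 - (l - 1)/3 = 6 - (-1 + l)/3 = 6 + (1/3 - l/3) = 19/3 - l/3)
-6146 + h(49) = -6146 + (19/3 - 1/3*49) = -6146 + (19/3 - 49/3) = -6146 - 10 = -6156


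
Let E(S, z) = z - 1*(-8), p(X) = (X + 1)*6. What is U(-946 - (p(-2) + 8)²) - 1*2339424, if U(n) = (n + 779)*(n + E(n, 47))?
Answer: -2186379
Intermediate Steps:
p(X) = 6 + 6*X (p(X) = (1 + X)*6 = 6 + 6*X)
E(S, z) = 8 + z (E(S, z) = z + 8 = 8 + z)
U(n) = (55 + n)*(779 + n) (U(n) = (n + 779)*(n + (8 + 47)) = (779 + n)*(n + 55) = (779 + n)*(55 + n) = (55 + n)*(779 + n))
U(-946 - (p(-2) + 8)²) - 1*2339424 = (42845 + (-946 - ((6 + 6*(-2)) + 8)²)² + 834*(-946 - ((6 + 6*(-2)) + 8)²)) - 1*2339424 = (42845 + (-946 - ((6 - 12) + 8)²)² + 834*(-946 - ((6 - 12) + 8)²)) - 2339424 = (42845 + (-946 - (-6 + 8)²)² + 834*(-946 - (-6 + 8)²)) - 2339424 = (42845 + (-946 - 1*2²)² + 834*(-946 - 1*2²)) - 2339424 = (42845 + (-946 - 1*4)² + 834*(-946 - 1*4)) - 2339424 = (42845 + (-946 - 4)² + 834*(-946 - 4)) - 2339424 = (42845 + (-950)² + 834*(-950)) - 2339424 = (42845 + 902500 - 792300) - 2339424 = 153045 - 2339424 = -2186379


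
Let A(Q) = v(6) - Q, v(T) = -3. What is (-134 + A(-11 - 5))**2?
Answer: 14641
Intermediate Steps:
A(Q) = -3 - Q
(-134 + A(-11 - 5))**2 = (-134 + (-3 - (-11 - 5)))**2 = (-134 + (-3 - 1*(-16)))**2 = (-134 + (-3 + 16))**2 = (-134 + 13)**2 = (-121)**2 = 14641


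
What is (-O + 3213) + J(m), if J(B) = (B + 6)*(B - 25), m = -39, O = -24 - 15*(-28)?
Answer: 4929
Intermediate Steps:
O = 396 (O = -24 + 420 = 396)
J(B) = (-25 + B)*(6 + B) (J(B) = (6 + B)*(-25 + B) = (-25 + B)*(6 + B))
(-O + 3213) + J(m) = (-1*396 + 3213) + (-150 + (-39)² - 19*(-39)) = (-396 + 3213) + (-150 + 1521 + 741) = 2817 + 2112 = 4929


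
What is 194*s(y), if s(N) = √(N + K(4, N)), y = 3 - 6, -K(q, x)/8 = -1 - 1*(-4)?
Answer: 582*I*√3 ≈ 1008.1*I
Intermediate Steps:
K(q, x) = -24 (K(q, x) = -8*(-1 - 1*(-4)) = -8*(-1 + 4) = -8*3 = -24)
y = -3
s(N) = √(-24 + N) (s(N) = √(N - 24) = √(-24 + N))
194*s(y) = 194*√(-24 - 3) = 194*√(-27) = 194*(3*I*√3) = 582*I*√3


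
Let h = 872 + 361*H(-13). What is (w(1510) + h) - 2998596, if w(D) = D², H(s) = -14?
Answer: -722678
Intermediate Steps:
h = -4182 (h = 872 + 361*(-14) = 872 - 5054 = -4182)
(w(1510) + h) - 2998596 = (1510² - 4182) - 2998596 = (2280100 - 4182) - 2998596 = 2275918 - 2998596 = -722678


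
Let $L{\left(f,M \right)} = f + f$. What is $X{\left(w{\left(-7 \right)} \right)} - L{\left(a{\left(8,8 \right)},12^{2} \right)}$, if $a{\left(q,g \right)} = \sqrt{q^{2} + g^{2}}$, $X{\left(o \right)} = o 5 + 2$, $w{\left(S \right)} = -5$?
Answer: $-23 - 16 \sqrt{2} \approx -45.627$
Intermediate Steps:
$X{\left(o \right)} = 2 + 5 o$ ($X{\left(o \right)} = 5 o + 2 = 2 + 5 o$)
$a{\left(q,g \right)} = \sqrt{g^{2} + q^{2}}$
$L{\left(f,M \right)} = 2 f$
$X{\left(w{\left(-7 \right)} \right)} - L{\left(a{\left(8,8 \right)},12^{2} \right)} = \left(2 + 5 \left(-5\right)\right) - 2 \sqrt{8^{2} + 8^{2}} = \left(2 - 25\right) - 2 \sqrt{64 + 64} = -23 - 2 \sqrt{128} = -23 - 2 \cdot 8 \sqrt{2} = -23 - 16 \sqrt{2}$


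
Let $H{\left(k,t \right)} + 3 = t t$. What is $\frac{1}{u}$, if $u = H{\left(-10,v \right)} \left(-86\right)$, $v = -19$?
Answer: $- \frac{1}{30788} \approx -3.248 \cdot 10^{-5}$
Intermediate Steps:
$H{\left(k,t \right)} = -3 + t^{2}$ ($H{\left(k,t \right)} = -3 + t t = -3 + t^{2}$)
$u = -30788$ ($u = \left(-3 + \left(-19\right)^{2}\right) \left(-86\right) = \left(-3 + 361\right) \left(-86\right) = 358 \left(-86\right) = -30788$)
$\frac{1}{u} = \frac{1}{-30788} = - \frac{1}{30788}$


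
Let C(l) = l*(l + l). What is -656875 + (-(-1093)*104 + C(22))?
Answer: -542235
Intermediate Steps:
C(l) = 2*l² (C(l) = l*(2*l) = 2*l²)
-656875 + (-(-1093)*104 + C(22)) = -656875 + (-(-1093)*104 + 2*22²) = -656875 + (-1093*(-104) + 2*484) = -656875 + (113672 + 968) = -656875 + 114640 = -542235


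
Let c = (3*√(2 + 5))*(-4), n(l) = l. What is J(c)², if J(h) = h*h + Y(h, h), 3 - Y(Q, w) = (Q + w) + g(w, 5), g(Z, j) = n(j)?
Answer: 1016068 + 48288*√7 ≈ 1.1438e+6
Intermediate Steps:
g(Z, j) = j
Y(Q, w) = -2 - Q - w (Y(Q, w) = 3 - ((Q + w) + 5) = 3 - (5 + Q + w) = 3 + (-5 - Q - w) = -2 - Q - w)
c = -12*√7 (c = (3*√7)*(-4) = -12*√7 ≈ -31.749)
J(h) = -2 + h² - 2*h (J(h) = h*h + (-2 - h - h) = h² + (-2 - 2*h) = -2 + h² - 2*h)
J(c)² = (-2 + (-12*√7)² - (-24)*√7)² = (-2 + 1008 + 24*√7)² = (1006 + 24*√7)²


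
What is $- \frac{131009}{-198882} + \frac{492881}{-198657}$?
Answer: $- \frac{7999922681}{4389922386} \approx -1.8223$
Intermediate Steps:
$- \frac{131009}{-198882} + \frac{492881}{-198657} = \left(-131009\right) \left(- \frac{1}{198882}\right) + 492881 \left(- \frac{1}{198657}\right) = \frac{131009}{198882} - \frac{492881}{198657} = - \frac{7999922681}{4389922386}$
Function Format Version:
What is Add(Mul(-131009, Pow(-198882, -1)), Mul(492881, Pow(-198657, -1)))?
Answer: Rational(-7999922681, 4389922386) ≈ -1.8223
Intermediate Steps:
Add(Mul(-131009, Pow(-198882, -1)), Mul(492881, Pow(-198657, -1))) = Add(Mul(-131009, Rational(-1, 198882)), Mul(492881, Rational(-1, 198657))) = Add(Rational(131009, 198882), Rational(-492881, 198657)) = Rational(-7999922681, 4389922386)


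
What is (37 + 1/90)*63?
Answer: 23317/10 ≈ 2331.7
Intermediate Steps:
(37 + 1/90)*63 = (3331/90)*63 = 23317/10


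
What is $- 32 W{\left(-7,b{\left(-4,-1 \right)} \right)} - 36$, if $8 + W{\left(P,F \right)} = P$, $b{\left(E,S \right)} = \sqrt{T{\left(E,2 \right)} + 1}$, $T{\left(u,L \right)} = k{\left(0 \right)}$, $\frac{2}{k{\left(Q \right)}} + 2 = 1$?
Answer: $444$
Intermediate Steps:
$k{\left(Q \right)} = -2$ ($k{\left(Q \right)} = \frac{2}{-2 + 1} = \frac{2}{-1} = 2 \left(-1\right) = -2$)
$T{\left(u,L \right)} = -2$
$b{\left(E,S \right)} = i$ ($b{\left(E,S \right)} = \sqrt{-2 + 1} = \sqrt{-1} = i$)
$W{\left(P,F \right)} = -8 + P$
$- 32 W{\left(-7,b{\left(-4,-1 \right)} \right)} - 36 = - 32 \left(-8 - 7\right) - 36 = \left(-32\right) \left(-15\right) - 36 = 480 - 36 = 444$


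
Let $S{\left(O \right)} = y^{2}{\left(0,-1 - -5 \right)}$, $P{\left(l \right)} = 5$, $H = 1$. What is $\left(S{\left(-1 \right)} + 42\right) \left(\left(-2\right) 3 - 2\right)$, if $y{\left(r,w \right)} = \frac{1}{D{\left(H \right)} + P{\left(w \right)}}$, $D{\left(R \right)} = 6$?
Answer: $- \frac{40664}{121} \approx -336.07$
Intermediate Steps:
$y{\left(r,w \right)} = \frac{1}{11}$ ($y{\left(r,w \right)} = \frac{1}{6 + 5} = \frac{1}{11}$)
$S{\left(O \right)} = \frac{1}{121}$ ($S{\left(O \right)} = \left(\frac{1}{11}\right)^{2} = \frac{1}{121}$)
$\left(S{\left(-1 \right)} + 42\right) \left(\left(-2\right) 3 - 2\right) = \left(\frac{1}{121} + 42\right) \left(\left(-2\right) 3 - 2\right) = \frac{5083 \left(-6 - 2\right)}{121} = \frac{5083}{121} \left(-8\right) = - \frac{40664}{121}$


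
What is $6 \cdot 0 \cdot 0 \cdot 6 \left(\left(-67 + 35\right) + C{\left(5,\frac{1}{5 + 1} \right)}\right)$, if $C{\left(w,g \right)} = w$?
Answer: $0$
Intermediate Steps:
$6 \cdot 0 \cdot 0 \cdot 6 \left(\left(-67 + 35\right) + C{\left(5,\frac{1}{5 + 1} \right)}\right) = 6 \cdot 0 \cdot 0 \cdot 6 \left(\left(-67 + 35\right) + 5\right) = 6 \cdot 0 \cdot 6 \left(-32 + 5\right) = 0 \cdot 6 \left(-27\right) = 0 \left(-27\right) = 0$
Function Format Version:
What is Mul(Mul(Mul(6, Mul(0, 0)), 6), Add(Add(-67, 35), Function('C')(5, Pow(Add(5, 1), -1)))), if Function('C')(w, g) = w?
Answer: 0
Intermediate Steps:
Mul(Mul(Mul(6, Mul(0, 0)), 6), Add(Add(-67, 35), Function('C')(5, Pow(Add(5, 1), -1)))) = Mul(Mul(Mul(6, Mul(0, 0)), 6), Add(Add(-67, 35), 5)) = Mul(Mul(Mul(6, 0), 6), Add(-32, 5)) = Mul(Mul(0, 6), -27) = Mul(0, -27) = 0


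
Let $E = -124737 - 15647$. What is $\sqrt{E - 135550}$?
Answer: $i \sqrt{275934} \approx 525.29 i$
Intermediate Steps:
$E = -140384$
$\sqrt{E - 135550} = \sqrt{-140384 - 135550} = \sqrt{-275934} = i \sqrt{275934}$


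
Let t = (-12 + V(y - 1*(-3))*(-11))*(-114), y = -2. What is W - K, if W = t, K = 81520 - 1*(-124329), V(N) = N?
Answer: -203227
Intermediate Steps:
K = 205849 (K = 81520 + 124329 = 205849)
t = 2622 (t = (-12 + (-2 - 1*(-3))*(-11))*(-114) = (-12 + (-2 + 3)*(-11))*(-114) = (-12 + 1*(-11))*(-114) = (-12 - 11)*(-114) = -23*(-114) = 2622)
W = 2622
W - K = 2622 - 1*205849 = 2622 - 205849 = -203227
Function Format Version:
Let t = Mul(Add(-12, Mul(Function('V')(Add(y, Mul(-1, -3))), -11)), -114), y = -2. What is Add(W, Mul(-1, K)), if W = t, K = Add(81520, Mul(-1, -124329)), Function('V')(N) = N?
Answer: -203227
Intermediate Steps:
K = 205849 (K = Add(81520, 124329) = 205849)
t = 2622 (t = Mul(Add(-12, Mul(Add(-2, Mul(-1, -3)), -11)), -114) = Mul(Add(-12, Mul(Add(-2, 3), -11)), -114) = Mul(Add(-12, Mul(1, -11)), -114) = Mul(Add(-12, -11), -114) = Mul(-23, -114) = 2622)
W = 2622
Add(W, Mul(-1, K)) = Add(2622, Mul(-1, 205849)) = Add(2622, -205849) = -203227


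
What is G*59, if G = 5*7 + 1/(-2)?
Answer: 4071/2 ≈ 2035.5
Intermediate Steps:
G = 69/2 (G = 35 - 1/2 = 69/2 ≈ 34.500)
G*59 = (69/2)*59 = 4071/2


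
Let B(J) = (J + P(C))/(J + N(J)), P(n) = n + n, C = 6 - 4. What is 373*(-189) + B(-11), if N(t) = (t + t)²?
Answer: -33345088/473 ≈ -70497.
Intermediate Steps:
N(t) = 4*t² (N(t) = (2*t)² = 4*t²)
C = 2
P(n) = 2*n
B(J) = (4 + J)/(J + 4*J²) (B(J) = (J + 2*2)/(J + 4*J²) = (J + 4)/(J + 4*J²) = (4 + J)/(J + 4*J²))
373*(-189) + B(-11) = 373*(-189) + (4 - 11)/((-11)*(1 + 4*(-11))) = -70497 - 1/11*(-7)/(1 - 44) = -70497 - 1/11*(-7)/(-43) = -70497 - 1/11*(-1/43)*(-7) = -70497 - 7/473 = -33345088/473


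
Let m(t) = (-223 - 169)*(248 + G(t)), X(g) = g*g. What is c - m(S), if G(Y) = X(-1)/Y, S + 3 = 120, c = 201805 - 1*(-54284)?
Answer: 41337077/117 ≈ 3.5331e+5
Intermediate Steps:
c = 256089 (c = 201805 + 54284 = 256089)
X(g) = g²
S = 117 (S = -3 + 120 = 117)
G(Y) = 1/Y (G(Y) = (-1)²/Y = 1/Y)
m(t) = -97216 - 392/t (m(t) = (-223 - 169)*(248 + 1/t) = -392*(248 + 1/t) = -97216 - 392/t)
c - m(S) = 256089 - (-97216 - 392/117) = 256089 - 1*(-11374664/117) = 256089 + 11374664/117 = 41337077/117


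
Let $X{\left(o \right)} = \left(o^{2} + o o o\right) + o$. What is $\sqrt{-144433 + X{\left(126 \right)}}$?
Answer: $\sqrt{1871945} \approx 1368.2$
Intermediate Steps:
$X{\left(o \right)} = o + o^{2} + o^{3}$ ($X{\left(o \right)} = \left(o^{2} + o^{2} o\right) + o = \left(o^{2} + o^{3}\right) + o = o + o^{2} + o^{3}$)
$\sqrt{-144433 + X{\left(126 \right)}} = \sqrt{-144433 + 126 \left(1 + 126 + 126^{2}\right)} = \sqrt{-144433 + 126 \left(1 + 126 + 15876\right)} = \sqrt{-144433 + 126 \cdot 16003} = \sqrt{-144433 + 2016378} = \sqrt{1871945}$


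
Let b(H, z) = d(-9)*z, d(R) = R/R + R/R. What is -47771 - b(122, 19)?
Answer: -47809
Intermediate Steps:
d(R) = 2 (d(R) = 1 + 1 = 2)
b(H, z) = 2*z
-47771 - b(122, 19) = -47771 - 2*19 = -47771 - 1*38 = -47771 - 38 = -47809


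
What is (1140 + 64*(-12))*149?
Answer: 55428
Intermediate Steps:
(1140 + 64*(-12))*149 = (1140 - 768)*149 = 372*149 = 55428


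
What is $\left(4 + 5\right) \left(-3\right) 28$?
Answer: $-756$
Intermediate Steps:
$\left(4 + 5\right) \left(-3\right) 28 = 9 \left(-3\right) 28 = \left(-27\right) 28 = -756$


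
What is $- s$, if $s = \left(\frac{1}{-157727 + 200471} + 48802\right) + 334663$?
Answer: $- \frac{16390827961}{42744} \approx -3.8347 \cdot 10^{5}$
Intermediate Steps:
$s = \frac{16390827961}{42744}$ ($s = \left(\frac{1}{42744} + 48802\right) + 334663 = \frac{2085992689}{42744} + 334663 = \frac{16390827961}{42744} \approx 3.8347 \cdot 10^{5}$)
$- s = \left(-1\right) \frac{16390827961}{42744} = - \frac{16390827961}{42744}$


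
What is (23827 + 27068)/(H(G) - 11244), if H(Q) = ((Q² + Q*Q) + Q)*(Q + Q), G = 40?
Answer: 16965/82652 ≈ 0.20526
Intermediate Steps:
H(Q) = 2*Q*(Q + 2*Q²) (H(Q) = ((Q² + Q²) + Q)*(2*Q) = (2*Q² + Q)*(2*Q) = (Q + 2*Q²)*(2*Q) = 2*Q*(Q + 2*Q²))
(23827 + 27068)/(H(G) - 11244) = (23827 + 27068)/(40²*(2 + 4*40) - 11244) = 50895/(1600*(2 + 160) - 11244) = 50895/(1600*162 - 11244) = 50895/(259200 - 11244) = 50895/247956 = 50895*(1/247956) = 16965/82652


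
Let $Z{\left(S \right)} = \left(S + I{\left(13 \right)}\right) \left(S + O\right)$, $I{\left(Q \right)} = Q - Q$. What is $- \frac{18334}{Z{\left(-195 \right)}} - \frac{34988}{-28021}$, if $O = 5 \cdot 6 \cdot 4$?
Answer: $- \frac{2037514}{409807125} \approx -0.0049719$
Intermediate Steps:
$I{\left(Q \right)} = 0$
$O = 120$ ($O = 5 \cdot 24 = 120$)
$Z{\left(S \right)} = S \left(120 + S\right)$ ($Z{\left(S \right)} = \left(S + 0\right) \left(S + 120\right) = S \left(120 + S\right)$)
$- \frac{18334}{Z{\left(-195 \right)}} - \frac{34988}{-28021} = - \frac{18334}{\left(-195\right) \left(120 - 195\right)} - \frac{34988}{-28021} = - \frac{18334}{\left(-195\right) \left(-75\right)} - - \frac{34988}{28021} = - \frac{18334}{14625} + \frac{34988}{28021} = - \frac{2037514}{409807125}$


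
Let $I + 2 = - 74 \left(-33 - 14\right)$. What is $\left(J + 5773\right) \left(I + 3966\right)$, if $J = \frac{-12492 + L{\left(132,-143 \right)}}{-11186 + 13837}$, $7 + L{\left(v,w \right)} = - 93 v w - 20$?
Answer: $\frac{126865054024}{2651} \approx 4.7856 \cdot 10^{7}$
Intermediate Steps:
$L{\left(v,w \right)} = -27 - 93 v w$ ($L{\left(v,w \right)} = -7 + \left(- 93 v w - 20\right) = -7 - \left(20 + 93 v w\right) = -27 - 93 v w$)
$J = \frac{1742949}{2651}$ ($J = \frac{-12492 - \left(27 + 12276 \left(-143\right)\right)}{-11186 + 13837} = \frac{-12492 + \left(-27 + 1755468\right)}{2651} = \left(-12492 + 1755441\right) \frac{1}{2651} = 1742949 \cdot \frac{1}{2651} = \frac{1742949}{2651} \approx 657.47$)
$I = 3476$ ($I = -2 - 74 \left(-33 - 14\right) = -2 - -3478 = -2 + 3478 = 3476$)
$\left(J + 5773\right) \left(I + 3966\right) = \left(\frac{1742949}{2651} + 5773\right) \left(3476 + 3966\right) = \frac{17047172}{2651} \cdot 7442 = \frac{126865054024}{2651}$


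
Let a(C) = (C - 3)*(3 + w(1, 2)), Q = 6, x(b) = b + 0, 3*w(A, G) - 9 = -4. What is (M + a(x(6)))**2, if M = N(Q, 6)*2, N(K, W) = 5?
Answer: 576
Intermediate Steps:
w(A, G) = 5/3 (w(A, G) = 3 + (1/3)*(-4) = 3 - 4/3 = 5/3)
x(b) = b
a(C) = -14 + 14*C/3 (a(C) = (C - 3)*(3 + 5/3) = (-3 + C)*(14/3) = -14 + 14*C/3)
M = 10 (M = 5*2 = 10)
(M + a(x(6)))**2 = (10 + (-14 + (14/3)*6))**2 = (10 + (-14 + 28))**2 = (10 + 14)**2 = 24**2 = 576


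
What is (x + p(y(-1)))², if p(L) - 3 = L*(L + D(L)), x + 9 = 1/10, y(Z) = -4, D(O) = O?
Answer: 68121/100 ≈ 681.21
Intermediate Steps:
x = -89/10 (x = -9 + 1/10 = -9 + ⅒ = -89/10 ≈ -8.9000)
p(L) = 3 + 2*L² (p(L) = 3 + L*(L + L) = 3 + L*(2*L) = 3 + 2*L²)
(x + p(y(-1)))² = (-89/10 + (3 + 2*(-4)²))² = (-89/10 + (3 + 2*16))² = (-89/10 + (3 + 32))² = (-89/10 + 35)² = (261/10)² = 68121/100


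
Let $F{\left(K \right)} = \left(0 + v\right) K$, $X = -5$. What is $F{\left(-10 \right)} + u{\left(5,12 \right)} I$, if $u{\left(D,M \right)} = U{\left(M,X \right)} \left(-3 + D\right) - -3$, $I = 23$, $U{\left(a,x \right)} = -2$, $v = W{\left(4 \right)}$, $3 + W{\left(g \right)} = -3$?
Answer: $37$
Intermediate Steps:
$W{\left(g \right)} = -6$ ($W{\left(g \right)} = -3 - 3 = -6$)
$v = -6$
$u{\left(D,M \right)} = 9 - 2 D$ ($u{\left(D,M \right)} = - 2 \left(-3 + D\right) - -3 = \left(6 - 2 D\right) + 3 = 9 - 2 D$)
$F{\left(K \right)} = - 6 K$ ($F{\left(K \right)} = \left(0 - 6\right) K = - 6 K$)
$F{\left(-10 \right)} + u{\left(5,12 \right)} I = \left(-6\right) \left(-10\right) + \left(9 - 10\right) 23 = 60 + \left(9 - 10\right) 23 = 60 - 23 = 37$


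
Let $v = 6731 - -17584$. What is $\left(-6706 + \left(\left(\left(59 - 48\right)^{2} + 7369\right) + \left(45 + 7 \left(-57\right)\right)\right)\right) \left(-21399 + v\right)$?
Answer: $1253880$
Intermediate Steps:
$v = 24315$ ($v = 6731 + 17584 = 24315$)
$\left(-6706 + \left(\left(\left(59 - 48\right)^{2} + 7369\right) + \left(45 + 7 \left(-57\right)\right)\right)\right) \left(-21399 + v\right) = \left(-6706 + \left(\left(\left(59 - 48\right)^{2} + 7369\right) + \left(45 + 7 \left(-57\right)\right)\right)\right) \left(-21399 + 24315\right) = \left(-6706 + \left(\left(11^{2} + 7369\right) + \left(45 - 399\right)\right)\right) 2916 = \left(-6706 + \left(\left(121 + 7369\right) - 354\right)\right) 2916 = \left(-6706 + \left(7490 - 354\right)\right) 2916 = \left(-6706 + 7136\right) 2916 = 430 \cdot 2916 = 1253880$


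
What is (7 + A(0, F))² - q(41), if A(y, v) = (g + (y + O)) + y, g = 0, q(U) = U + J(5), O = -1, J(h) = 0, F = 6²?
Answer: -5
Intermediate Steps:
F = 36
q(U) = U (q(U) = U + 0 = U)
A(y, v) = -1 + 2*y (A(y, v) = (0 + (y - 1)) + y = (0 + (-1 + y)) + y = (-1 + y) + y = -1 + 2*y)
(7 + A(0, F))² - q(41) = (7 + (-1 + 2*0))² - 1*41 = (7 + (-1 + 0))² - 41 = (7 - 1)² - 41 = 6² - 41 = 36 - 41 = -5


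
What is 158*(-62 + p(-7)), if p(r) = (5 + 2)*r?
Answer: -17538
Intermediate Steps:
p(r) = 7*r
158*(-62 + p(-7)) = 158*(-62 + 7*(-7)) = 158*(-62 - 49) = 158*(-111) = -17538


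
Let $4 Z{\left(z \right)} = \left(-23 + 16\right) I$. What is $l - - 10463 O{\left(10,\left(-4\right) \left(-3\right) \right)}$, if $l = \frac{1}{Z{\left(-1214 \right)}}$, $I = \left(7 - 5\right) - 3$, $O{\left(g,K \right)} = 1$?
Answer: $\frac{73245}{7} \approx 10464.0$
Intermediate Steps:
$I = -1$ ($I = 2 - 3 = -1$)
$Z{\left(z \right)} = \frac{7}{4}$ ($Z{\left(z \right)} = \frac{\left(-23 + 16\right) \left(-1\right)}{4} = \frac{\left(-7\right) \left(-1\right)}{4} = \frac{1}{4} \cdot 7 = \frac{7}{4}$)
$l = \frac{4}{7}$ ($l = \frac{1}{\frac{7}{4}} = \frac{4}{7} \approx 0.57143$)
$l - - 10463 O{\left(10,\left(-4\right) \left(-3\right) \right)} = \frac{4}{7} - \left(-10463\right) 1 = \frac{4}{7} - -10463 = \frac{4}{7} + 10463 = \frac{73245}{7}$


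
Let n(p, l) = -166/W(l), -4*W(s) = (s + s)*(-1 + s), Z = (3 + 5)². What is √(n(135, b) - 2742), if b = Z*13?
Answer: I*√5120072483799/43212 ≈ 52.364*I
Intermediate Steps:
Z = 64 (Z = 8² = 64)
b = 832 (b = 64*13 = 832)
W(s) = -s*(-1 + s)/2 (W(s) = -(s + s)*(-1 + s)/4 = -2*s*(-1 + s)/4 = -s*(-1 + s)/2)
n(p, l) = -332/(l*(1 - l)) (n(p, l) = -166*2/(l*(1 - l)) = -332/(l*(1 - l)))
√(n(135, b) - 2742) = √(332/(832*(-1 + 832)) - 2742) = √(332*(1/832)/831 - 2742) = √(332*(1/832)*(1/831) - 2742) = √(83/172848 - 2742) = √(-473949133/172848) = I*√5120072483799/43212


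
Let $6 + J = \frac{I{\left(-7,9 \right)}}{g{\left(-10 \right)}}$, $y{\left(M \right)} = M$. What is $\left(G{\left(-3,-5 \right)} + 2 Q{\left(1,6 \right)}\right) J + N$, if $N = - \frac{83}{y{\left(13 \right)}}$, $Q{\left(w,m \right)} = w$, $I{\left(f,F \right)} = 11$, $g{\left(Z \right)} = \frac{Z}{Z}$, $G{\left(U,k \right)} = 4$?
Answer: $\frac{307}{13} \approx 23.615$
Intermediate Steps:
$g{\left(Z \right)} = 1$
$J = 5$ ($J = -6 + \frac{11}{1} = -6 + 11 \cdot 1 = -6 + 11 = 5$)
$N = - \frac{83}{13} \approx -6.3846$
$\left(G{\left(-3,-5 \right)} + 2 Q{\left(1,6 \right)}\right) J + N = \left(4 + 2 \cdot 1\right) 5 - \frac{83}{13} = \left(4 + 2\right) 5 - \frac{83}{13} = 6 \cdot 5 - \frac{83}{13} = 30 - \frac{83}{13} = \frac{307}{13}$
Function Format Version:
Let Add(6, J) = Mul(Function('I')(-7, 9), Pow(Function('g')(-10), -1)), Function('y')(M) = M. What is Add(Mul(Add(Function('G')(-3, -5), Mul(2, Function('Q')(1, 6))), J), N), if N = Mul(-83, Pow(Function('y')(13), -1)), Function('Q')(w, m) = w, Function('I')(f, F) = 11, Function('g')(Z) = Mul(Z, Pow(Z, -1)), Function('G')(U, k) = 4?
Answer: Rational(307, 13) ≈ 23.615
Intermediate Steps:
Function('g')(Z) = 1
J = 5 (J = Add(-6, Mul(11, Pow(1, -1))) = Add(-6, Mul(11, 1)) = Add(-6, 11) = 5)
N = Rational(-83, 13) (N = Mul(-83, Pow(13, -1)) = Mul(-83, Rational(1, 13)) = Rational(-83, 13) ≈ -6.3846)
Add(Mul(Add(Function('G')(-3, -5), Mul(2, Function('Q')(1, 6))), J), N) = Add(Mul(Add(4, Mul(2, 1)), 5), Rational(-83, 13)) = Add(Mul(Add(4, 2), 5), Rational(-83, 13)) = Add(Mul(6, 5), Rational(-83, 13)) = Add(30, Rational(-83, 13)) = Rational(307, 13)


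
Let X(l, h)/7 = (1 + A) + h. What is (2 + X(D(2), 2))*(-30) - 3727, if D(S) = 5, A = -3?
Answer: -3787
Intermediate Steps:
X(l, h) = -14 + 7*h (X(l, h) = 7*((1 - 3) + h) = 7*(-2 + h) = -14 + 7*h)
(2 + X(D(2), 2))*(-30) - 3727 = (2 + (-14 + 7*2))*(-30) - 3727 = (2 + (-14 + 14))*(-30) - 3727 = (2 + 0)*(-30) - 3727 = 2*(-30) - 3727 = -60 - 3727 = -3787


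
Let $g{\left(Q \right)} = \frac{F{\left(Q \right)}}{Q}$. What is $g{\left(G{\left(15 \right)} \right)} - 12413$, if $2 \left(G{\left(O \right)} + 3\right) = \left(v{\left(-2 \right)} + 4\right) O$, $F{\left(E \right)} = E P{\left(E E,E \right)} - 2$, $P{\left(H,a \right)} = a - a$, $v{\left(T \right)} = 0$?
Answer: $- \frac{335153}{27} \approx -12413.0$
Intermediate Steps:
$P{\left(H,a \right)} = 0$
$F{\left(E \right)} = -2$ ($F{\left(E \right)} = E 0 - 2 = 0 - 2 = -2$)
$G{\left(O \right)} = -3 + 2 O$ ($G{\left(O \right)} = -3 + \frac{\left(0 + 4\right) O}{2} = -3 + \frac{4 O}{2} = -3 + 2 O$)
$g{\left(Q \right)} = - \frac{2}{Q}$
$g{\left(G{\left(15 \right)} \right)} - 12413 = - \frac{2}{-3 + 2 \cdot 15} - 12413 = - \frac{2}{-3 + 30} - 12413 = - \frac{2}{27} - 12413 = - \frac{335153}{27}$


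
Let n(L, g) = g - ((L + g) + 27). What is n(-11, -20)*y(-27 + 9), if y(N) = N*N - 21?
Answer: -4848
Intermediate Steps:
n(L, g) = -27 - L (n(L, g) = g - (27 + L + g) = g + (-27 - L - g) = -27 - L)
y(N) = -21 + N² (y(N) = N² - 21 = -21 + N²)
n(-11, -20)*y(-27 + 9) = (-27 - 1*(-11))*(-21 + (-27 + 9)²) = (-27 + 11)*(-21 + (-18)²) = -16*(-21 + 324) = -16*303 = -4848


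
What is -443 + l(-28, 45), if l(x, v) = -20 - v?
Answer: -508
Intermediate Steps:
-443 + l(-28, 45) = -443 + (-20 - 1*45) = -443 + (-20 - 45) = -443 - 65 = -508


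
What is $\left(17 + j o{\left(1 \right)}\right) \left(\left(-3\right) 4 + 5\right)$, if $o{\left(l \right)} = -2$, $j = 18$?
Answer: $133$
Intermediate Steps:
$\left(17 + j o{\left(1 \right)}\right) \left(\left(-3\right) 4 + 5\right) = \left(17 + 18 \left(-2\right)\right) \left(\left(-3\right) 4 + 5\right) = \left(17 - 36\right) \left(-12 + 5\right) = \left(-19\right) \left(-7\right) = 133$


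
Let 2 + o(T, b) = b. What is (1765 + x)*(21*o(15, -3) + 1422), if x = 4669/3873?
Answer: 3002985646/1291 ≈ 2.3261e+6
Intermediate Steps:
o(T, b) = -2 + b
x = 4669/3873 (x = 4669*(1/3873) = 4669/3873 ≈ 1.2055)
(1765 + x)*(21*o(15, -3) + 1422) = (1765 + 4669/3873)*(21*(-2 - 3) + 1422) = 6840514*(21*(-5) + 1422)/3873 = 6840514*(-105 + 1422)/3873 = (6840514/3873)*1317 = 3002985646/1291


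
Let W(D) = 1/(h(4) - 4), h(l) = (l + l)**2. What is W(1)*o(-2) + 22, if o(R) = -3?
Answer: 439/20 ≈ 21.950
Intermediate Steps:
h(l) = 4*l**2 (h(l) = (2*l)**2 = 4*l**2)
W(D) = 1/60 (W(D) = 1/(4*4**2 - 4) = 1/(4*16 - 4) = 1/(64 - 4) = 1/60)
W(1)*o(-2) + 22 = (1/60)*(-3) + 22 = -1/20 + 22 = 439/20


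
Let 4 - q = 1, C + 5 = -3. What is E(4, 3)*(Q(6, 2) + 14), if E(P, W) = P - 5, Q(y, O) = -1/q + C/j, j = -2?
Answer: -53/3 ≈ -17.667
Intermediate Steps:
C = -8 (C = -5 - 3 = -8)
q = 3 (q = 4 - 1*1 = 4 - 1 = 3)
Q(y, O) = 11/3 (Q(y, O) = -1/3 - 8/(-2) = -1*1/3 - 8*(-1/2) = -1/3 + 4 = 11/3)
E(P, W) = -5 + P
E(4, 3)*(Q(6, 2) + 14) = (-5 + 4)*(11/3 + 14) = -1*53/3 = -53/3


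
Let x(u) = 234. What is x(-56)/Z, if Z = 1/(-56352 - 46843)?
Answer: -24147630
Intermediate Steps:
Z = -1/103195 (Z = 1/(-103195) = -1/103195 ≈ -9.6904e-6)
x(-56)/Z = 234/(-1/103195) = 234*(-103195) = -24147630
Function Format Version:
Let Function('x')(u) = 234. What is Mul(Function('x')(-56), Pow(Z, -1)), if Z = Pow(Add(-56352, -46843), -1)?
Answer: -24147630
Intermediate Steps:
Z = Rational(-1, 103195) (Z = Pow(-103195, -1) = Rational(-1, 103195) ≈ -9.6904e-6)
Mul(Function('x')(-56), Pow(Z, -1)) = Mul(234, Pow(Rational(-1, 103195), -1)) = Mul(234, -103195) = -24147630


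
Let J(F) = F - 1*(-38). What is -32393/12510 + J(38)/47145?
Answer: -20349563/7863786 ≈ -2.5878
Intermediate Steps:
J(F) = 38 + F (J(F) = F + 38 = 38 + F)
-32393/12510 + J(38)/47145 = -32393/12510 + (38 + 38)/47145 = -32393*1/12510 + 76*(1/47145) = -32393/12510 + 76/47145 = -20349563/7863786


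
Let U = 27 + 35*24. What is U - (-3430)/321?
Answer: 281737/321 ≈ 877.69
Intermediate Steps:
U = 867 (U = 27 + 840 = 867)
U - (-3430)/321 = 867 - (-3430)/321 = 867 - 1*(-3430/321) = 867 + 3430/321 = 281737/321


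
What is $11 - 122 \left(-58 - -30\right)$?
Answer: $3427$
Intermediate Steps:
$11 - 122 \left(-58 - -30\right) = 11 - 122 \left(-58 + 30\right) = 11 - -3416 = 11 + 3416 = 3427$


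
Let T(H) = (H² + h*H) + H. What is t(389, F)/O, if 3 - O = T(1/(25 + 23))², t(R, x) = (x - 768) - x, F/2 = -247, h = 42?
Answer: -4076863488/11661023 ≈ -349.61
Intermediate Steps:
F = -494 (F = 2*(-247) = -494)
T(H) = H² + 43*H (T(H) = (H² + 42*H) + H = H² + 43*H)
t(R, x) = -768 (t(R, x) = (-768 + x) - x = -768)
O = 11661023/5308416 (O = 3 - ((43 + 1/(25 + 23))/(25 + 23))² = 3 - ((43 + 1/48)/48)² = 3 - ((1/48)*(2065/48))² = 3 - (2065/2304)² = 3 - 1*4264225/5308416 = 3 - 4264225/5308416 = 11661023/5308416 ≈ 2.1967)
t(389, F)/O = -768/11661023/5308416 = -768*5308416/11661023 = -4076863488/11661023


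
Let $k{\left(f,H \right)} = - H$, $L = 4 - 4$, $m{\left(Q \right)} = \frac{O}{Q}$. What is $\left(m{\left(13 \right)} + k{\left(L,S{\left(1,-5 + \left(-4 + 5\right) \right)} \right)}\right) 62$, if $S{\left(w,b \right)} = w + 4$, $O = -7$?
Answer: $- \frac{4464}{13} \approx -343.38$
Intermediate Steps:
$S{\left(w,b \right)} = 4 + w$
$m{\left(Q \right)} = - \frac{7}{Q}$
$L = 0$
$\left(m{\left(13 \right)} + k{\left(L,S{\left(1,-5 + \left(-4 + 5\right) \right)} \right)}\right) 62 = \left(- \frac{7}{13} - \left(4 + 1\right)\right) 62 = \left(\left(-7\right) \frac{1}{13} - 5\right) 62 = \left(- \frac{7}{13} - 5\right) 62 = \left(- \frac{72}{13}\right) 62 = - \frac{4464}{13}$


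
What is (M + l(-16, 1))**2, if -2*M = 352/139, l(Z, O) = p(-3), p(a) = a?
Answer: 351649/19321 ≈ 18.200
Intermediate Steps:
l(Z, O) = -3
M = -176/139 ≈ -1.2662
(M + l(-16, 1))**2 = (-176/139 - 3)**2 = (-593/139)**2 = 351649/19321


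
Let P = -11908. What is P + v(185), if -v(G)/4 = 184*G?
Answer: -148068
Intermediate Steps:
v(G) = -736*G
P + v(185) = -11908 - 736*185 = -11908 - 136160 = -148068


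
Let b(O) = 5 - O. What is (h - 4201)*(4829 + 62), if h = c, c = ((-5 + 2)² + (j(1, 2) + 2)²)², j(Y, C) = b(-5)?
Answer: 93946328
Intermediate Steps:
j(Y, C) = 10 (j(Y, C) = 5 - 1*(-5) = 5 + 5 = 10)
c = 23409 (c = ((-5 + 2)² + (10 + 2)²)² = ((-3)² + 12²)² = (9 + 144)² = 153² = 23409)
h = 23409
(h - 4201)*(4829 + 62) = (23409 - 4201)*(4829 + 62) = 19208*4891 = 93946328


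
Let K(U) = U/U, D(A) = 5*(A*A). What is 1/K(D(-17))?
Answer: 1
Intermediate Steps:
D(A) = 5*A²
K(U) = 1
1/K(D(-17)) = 1/1 = 1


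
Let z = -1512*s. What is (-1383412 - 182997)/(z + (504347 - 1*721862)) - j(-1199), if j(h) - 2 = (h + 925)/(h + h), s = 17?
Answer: 1261564226/291619581 ≈ 4.3261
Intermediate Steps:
j(h) = 2 + (925 + h)/(2*h) (j(h) = 2 + (h + 925)/(h + h) = 2 + (925 + h)/((2*h)) = 2 + (925 + h)*(1/(2*h)) = 2 + (925 + h)/(2*h))
z = -25704 (z = -1512*17 = -25704)
(-1383412 - 182997)/(z + (504347 - 1*721862)) - j(-1199) = (-1383412 - 182997)/(-25704 + (504347 - 1*721862)) - 5*(185 - 1199)/(2*(-1199)) = -1566409/(-25704 + (504347 - 721862)) - 5*(-1)*(-1014)/(2*1199) = -1566409/(-25704 - 217515) - 1*2535/1199 = -1566409/(-243219) - 2535/1199 = -1566409*(-1/243219) - 2535/1199 = 1566409/243219 - 2535/1199 = 1261564226/291619581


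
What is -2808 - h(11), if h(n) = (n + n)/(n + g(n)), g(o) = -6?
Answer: -14062/5 ≈ -2812.4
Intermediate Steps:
h(n) = 2*n/(-6 + n) (h(n) = (n + n)/(n - 6) = (2*n)/(-6 + n) = 2*n/(-6 + n))
-2808 - h(11) = -2808 - 2*11/(-6 + 11) = -2808 - 2*11/5 = -2808 - 1*22/5 = -2808 - 22/5 = -14062/5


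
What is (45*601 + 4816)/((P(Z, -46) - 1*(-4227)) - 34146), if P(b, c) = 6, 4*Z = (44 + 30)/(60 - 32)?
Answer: -31861/29913 ≈ -1.0651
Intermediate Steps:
Z = 37/56 (Z = ((44 + 30)/(60 - 32))/4 = (74/28)/4 = (74*(1/28))/4 = (1/4)*(37/14) = 37/56 ≈ 0.66071)
(45*601 + 4816)/((P(Z, -46) - 1*(-4227)) - 34146) = (45*601 + 4816)/((6 - 1*(-4227)) - 34146) = (27045 + 4816)/((6 + 4227) - 34146) = 31861/(4233 - 34146) = 31861/(-29913) = 31861*(-1/29913) = -31861/29913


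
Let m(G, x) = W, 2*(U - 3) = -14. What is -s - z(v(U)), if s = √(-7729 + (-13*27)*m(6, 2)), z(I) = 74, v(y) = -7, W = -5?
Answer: -74 - I*√5974 ≈ -74.0 - 77.292*I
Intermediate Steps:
U = -4 (U = 3 + (½)*(-14) = 3 - 7 = -4)
m(G, x) = -5
s = I*√5974 (s = √(-7729 - 13*27*(-5)) = √(-7729 - 351*(-5)) = √(-7729 + 1755) = √(-5974) = I*√5974 ≈ 77.292*I)
-s - z(v(U)) = -I*√5974 - 1*74 = -I*√5974 - 74 = -74 - I*√5974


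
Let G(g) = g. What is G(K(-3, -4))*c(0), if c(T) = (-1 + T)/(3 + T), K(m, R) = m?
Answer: 1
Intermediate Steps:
c(T) = (-1 + T)/(3 + T)
G(K(-3, -4))*c(0) = -3*(-1 + 0)/(3 + 0) = -3*(-1)/3 = -(-1) = -3*(-1/3) = 1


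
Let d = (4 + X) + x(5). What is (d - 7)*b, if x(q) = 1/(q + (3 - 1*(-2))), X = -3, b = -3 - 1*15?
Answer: 531/5 ≈ 106.20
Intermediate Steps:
b = -18 (b = -3 - 15 = -18)
x(q) = 1/(5 + q) (x(q) = 1/(q + (3 + 2)) = 1/(q + 5) = 1/(5 + q))
d = 11/10 (d = (4 - 3) + 1/(5 + 5) = 1 + 1/10 = 1 + ⅒ = 11/10 ≈ 1.1000)
(d - 7)*b = (11/10 - 7)*(-18) = -59/10*(-18) = 531/5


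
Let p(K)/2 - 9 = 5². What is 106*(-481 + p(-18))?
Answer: -43778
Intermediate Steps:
p(K) = 68 (p(K) = 18 + 2*5² = 18 + 2*25 = 18 + 50 = 68)
106*(-481 + p(-18)) = 106*(-481 + 68) = 106*(-413) = -43778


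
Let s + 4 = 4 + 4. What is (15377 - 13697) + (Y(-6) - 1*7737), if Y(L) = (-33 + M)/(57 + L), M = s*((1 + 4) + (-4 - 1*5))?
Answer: -308956/51 ≈ -6058.0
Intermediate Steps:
s = 4 (s = -4 + (4 + 4) = -4 + 8 = 4)
M = -16 (M = 4*((1 + 4) + (-4 - 1*5)) = 4*(5 + (-4 - 5)) = 4*(5 - 9) = 4*(-4) = -16)
Y(L) = -49/(57 + L) (Y(L) = (-33 - 16)/(57 + L) = -49/(57 + L))
(15377 - 13697) + (Y(-6) - 1*7737) = (15377 - 13697) + (-49/(57 - 6) - 1*7737) = 1680 + (-49/51 - 7737) = 1680 - 394636/51 = -308956/51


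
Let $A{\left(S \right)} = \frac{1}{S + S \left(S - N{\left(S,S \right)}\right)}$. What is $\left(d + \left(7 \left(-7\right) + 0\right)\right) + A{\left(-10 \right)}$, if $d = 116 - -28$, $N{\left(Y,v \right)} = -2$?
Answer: $\frac{6651}{70} \approx 95.014$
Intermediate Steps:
$d = 144$ ($d = 116 + 28 = 144$)
$A{\left(S \right)} = \frac{1}{S + S \left(2 + S\right)}$ ($A{\left(S \right)} = \frac{1}{S + S \left(S - -2\right)} = \frac{1}{S + S \left(S + 2\right)} = \frac{1}{S + S \left(2 + S\right)}$)
$\left(d + \left(7 \left(-7\right) + 0\right)\right) + A{\left(-10 \right)} = \left(144 + \left(7 \left(-7\right) + 0\right)\right) + \frac{1}{\left(-10\right) \left(3 - 10\right)} = \left(144 + \left(-49 + 0\right)\right) - \frac{1}{10 \left(-7\right)} = \left(144 - 49\right) - - \frac{1}{70} = 95 + \frac{1}{70} = \frac{6651}{70}$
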